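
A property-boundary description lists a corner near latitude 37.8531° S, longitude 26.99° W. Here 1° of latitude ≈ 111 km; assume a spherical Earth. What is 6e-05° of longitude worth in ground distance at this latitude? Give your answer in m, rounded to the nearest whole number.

5 m

At 37.8531° a degree of longitude is 111000 × cos 37.8531° ≈ 87644.1 m, so 6e-05° corresponds to 5.25865 m.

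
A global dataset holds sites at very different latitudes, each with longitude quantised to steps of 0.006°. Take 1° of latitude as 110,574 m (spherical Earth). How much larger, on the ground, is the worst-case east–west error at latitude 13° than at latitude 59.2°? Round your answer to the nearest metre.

153 metres

With a 0.006° grid the true value lies within half a step, ±0.006°/2 = ±0.003°, of the stored one.
Error at 13° = 0.003° × 110574 × cos 13° ≈ 331.72 × 0.9744 = 323.22 m.
At 59.2°: 0.003° × 110574 × cos 59.2° = 0.003 × 110574 × 0.5120 ≈ 169.86 m.
So the lower-latitude error exceeds the higher by 323.22 − 169.86 = 153.36 m.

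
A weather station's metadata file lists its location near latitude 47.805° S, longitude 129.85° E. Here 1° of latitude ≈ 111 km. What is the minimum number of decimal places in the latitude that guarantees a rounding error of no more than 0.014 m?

One degree of latitude covers 111000 m.
Rounding to N decimal places gives at most 0.5 × 10⁻ᴺ degrees of error, i.e. 0.5 × 10⁻ᴺ × 111000 m.
Setting 55500 × 10⁻ᴺ ≤ 0.014 gives 10ᴺ ≥ 3.964e+06, i.e. N ≥ 6.60.
So 7 decimal places suffice (0.00555 m); 6 would allow up to 0.0555 m.

7 decimal places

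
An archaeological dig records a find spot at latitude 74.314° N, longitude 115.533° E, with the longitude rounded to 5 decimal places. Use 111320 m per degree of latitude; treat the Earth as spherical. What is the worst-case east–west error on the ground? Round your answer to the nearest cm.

Rounding to 5 decimal places leaves the longitude within ±5e-06° of the true value.
At latitude 74.314° a degree of longitude spans 111320 m × cos 74.314° = 111320 × 0.2704 ≈ 30097.1 m.
East–west error: 5e-06° × 30097.1 m/° ≈ 0.150485 m.
That is 0.150485 m = 15.049 cm.

15 cm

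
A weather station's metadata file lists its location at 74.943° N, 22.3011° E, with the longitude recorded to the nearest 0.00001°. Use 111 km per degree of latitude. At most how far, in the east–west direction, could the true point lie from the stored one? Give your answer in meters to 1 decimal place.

Rounding to 5 decimal places leaves the longitude within ±5e-06° of the true value.
One degree of longitude at 74.943° is 111000 × cos 74.943° ≈ 111000 × 0.2598 = 28835.6 m.
Maximum E–W displacement: 5e-06 × 28835.6 = 0.144178 m.

0.1 meters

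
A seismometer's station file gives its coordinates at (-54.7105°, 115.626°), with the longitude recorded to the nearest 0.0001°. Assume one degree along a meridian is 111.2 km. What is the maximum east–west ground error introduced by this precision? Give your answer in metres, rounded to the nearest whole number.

3 metres

Rounding to 4 decimal places leaves the longitude within ±5e-05° of the true value.
At latitude 54.7105° a degree of longitude spans 111200 m × cos 54.7105° = 111200 × 0.5777 ≈ 64241.1 m.
Maximum E–W displacement: 5e-05 × 64241.1 = 3.21206 m.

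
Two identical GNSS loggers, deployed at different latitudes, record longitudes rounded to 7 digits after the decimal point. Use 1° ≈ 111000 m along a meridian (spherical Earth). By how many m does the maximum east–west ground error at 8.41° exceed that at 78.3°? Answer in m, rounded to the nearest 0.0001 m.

Rounding to 7 decimal places leaves the longitude within ±5e-08° of the true value.
At 8.41°: 5e-08° × 111000 × cos 8.41° = 5e-08 × 111000 × 0.9892 ≈ 0.0054903 m.
At 78.3°: 5e-08° × 111000 × cos 78.3° = 5e-08 × 111000 × 0.2028 ≈ 0.0011255 m.
So the lower-latitude error exceeds the higher by 0.0054903 − 0.0011255 = 0.0043649 m.

0.0044 m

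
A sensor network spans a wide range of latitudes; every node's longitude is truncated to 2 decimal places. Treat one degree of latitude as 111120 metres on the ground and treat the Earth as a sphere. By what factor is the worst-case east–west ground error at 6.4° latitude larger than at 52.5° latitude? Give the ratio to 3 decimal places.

1.632

Truncating at 2 decimal places can drop up to a full unit in the last place, so the longitude may be off by as much as 0.01°.
Error at 6.4° = 0.01° × 111120 × cos 6.4° ≈ 1111.2 × 0.9938 = 1104.3 m.
Error at 52.5° = 0.01° × 111120 × cos 52.5° ≈ 1111.2 × 0.6088 = 676.46 m.
The ratio reduces to cos 6.4° / cos 52.5° = 0.9938/0.6088 ≈ 1.6324.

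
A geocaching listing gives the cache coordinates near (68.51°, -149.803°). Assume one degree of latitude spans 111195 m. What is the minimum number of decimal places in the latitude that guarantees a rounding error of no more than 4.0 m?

5

One degree of latitude covers 111195 m.
Rounding to N decimal places gives at most 0.5 × 10⁻ᴺ degrees of error, i.e. 0.5 × 10⁻ᴺ × 111195 m.
Need 0.5 × 111195 × 10⁻ᴺ ≤ 4.0 → 10⁻ᴺ ≤ 7.195e-05, so N ≥ 4.14.
N = 4 would give 5.56 m (too coarse); N = 5 gives 0.556 m ≤ 4.0 m.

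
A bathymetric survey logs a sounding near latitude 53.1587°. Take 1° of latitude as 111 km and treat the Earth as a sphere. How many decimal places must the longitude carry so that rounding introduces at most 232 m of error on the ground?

At 53.1587° one degree of longitude covers 111000 × cos 53.1587° ≈ 111000 × 0.5996 ≈ 66555.7 m.
With N decimal places the half-ulp bound is 0.5·10⁻ᴺ°, or 0.5·10⁻ᴺ × 66555.7 m on the ground.
Setting 33277.8 × 10⁻ᴺ ≤ 232 gives 10ᴺ ≥ 143.4, i.e. N ≥ 2.16.
So 3 decimal places suffice (33.3 m); 2 would allow up to 333 m.

3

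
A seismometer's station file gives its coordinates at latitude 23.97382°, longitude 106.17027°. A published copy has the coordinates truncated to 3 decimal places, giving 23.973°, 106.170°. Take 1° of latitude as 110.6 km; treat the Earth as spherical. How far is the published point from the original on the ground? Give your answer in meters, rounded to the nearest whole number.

95 meters

The latitude changed by +0.00082° and the longitude by +0.00027°.
North–south shift: 0.00082 × 110600 = 90.692 m.
E–W at 23.973°: 0.00027° × 110600 × cos 23.973° = 0.00027 × 110600 × 0.9137 ≈ 27.286 m.
Combined displacement = (90.692² + 27.286²)^½ ≈ 94.7078 m.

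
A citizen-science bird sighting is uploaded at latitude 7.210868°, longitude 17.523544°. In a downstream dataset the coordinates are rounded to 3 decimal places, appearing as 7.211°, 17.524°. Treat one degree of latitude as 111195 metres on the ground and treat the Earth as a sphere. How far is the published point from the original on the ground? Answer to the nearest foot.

172 feet

The latitude changed by -0.000132° and the longitude by -0.000456°.
North–south shift: -0.000132 × 111195 = -14.6777 m.
E–W at 7.211°: -0.000456° × 111195 × cos 7.211° = -0.000456 × 111195 × 0.9921 ≈ -50.3039 m.
Hypotenuse of the two orthogonal shifts: √(14.6777² + 50.3039²) = 52.4015 m.
Converting: 52.4015 m × 3.2808 ft/m ≈ 171.92 ft.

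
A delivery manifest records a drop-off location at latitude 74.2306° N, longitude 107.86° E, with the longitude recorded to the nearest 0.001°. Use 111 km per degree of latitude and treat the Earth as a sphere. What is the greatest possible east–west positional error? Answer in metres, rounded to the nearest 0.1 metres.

Rounding to 3 decimal places leaves the longitude within ±0.0005° of the true value.
Parallels shrink by cos φ, so at 74.2306° a degree of longitude is 111000 × 0.2718 ≈ 30166.1 m.
So at most 0.0005° × 30166.1 ≈ 15.083 m east–west.

15.1 metres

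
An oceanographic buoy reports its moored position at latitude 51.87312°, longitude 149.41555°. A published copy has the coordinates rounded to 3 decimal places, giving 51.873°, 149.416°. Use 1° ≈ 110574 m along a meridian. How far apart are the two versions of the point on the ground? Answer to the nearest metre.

The latitude changed by +0.00012° and the longitude by -0.00045°.
N–S: 0.00012° × 110574 m/° = 13.2689 m.
E–W at 51.873°: -0.00045° × 110574 × cos 51.873° = -0.00045 × 110574 × 0.6174 ≈ -30.7211 m.
Distance: √(13.2689² + 30.7211²) ≈ 33.4642 m.

33 metres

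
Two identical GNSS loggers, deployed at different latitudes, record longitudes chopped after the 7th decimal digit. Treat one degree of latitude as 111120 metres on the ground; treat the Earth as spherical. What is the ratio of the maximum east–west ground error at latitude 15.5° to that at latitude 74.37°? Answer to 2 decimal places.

Truncating at 7 decimal places can drop up to a full unit in the last place, so the longitude may be off by as much as 1e-07°.
At 15.5°: 1e-07° × 111120 × cos 15.5° = 1e-07 × 111120 × 0.9636 ≈ 0.010708 m.
At 74.37°: 1e-07° × 111120 × cos 74.37° = 1e-07 × 111120 × 0.2694 ≈ 0.0029938 m.
Ratio: 0.010708 / 0.0029938 = cos 15.5° / cos 74.37° ≈ 3.5766.

3.58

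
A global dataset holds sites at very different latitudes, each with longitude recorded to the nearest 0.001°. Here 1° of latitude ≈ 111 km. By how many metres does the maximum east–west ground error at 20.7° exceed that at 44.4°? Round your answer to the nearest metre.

Rounding to 3 decimal places leaves the longitude within ±0.0005° of the true value.
At 20.7°: 0.0005° × 111000 × cos 20.7° = 0.0005 × 111000 × 0.9354 ≈ 51.917 m.
At 44.4°: 0.0005° × 111000 × cos 44.4° = 0.0005 × 111000 × 0.7145 ≈ 39.653 m.
So the lower-latitude error exceeds the higher by 51.917 − 39.653 = 12.264 m.

12 metres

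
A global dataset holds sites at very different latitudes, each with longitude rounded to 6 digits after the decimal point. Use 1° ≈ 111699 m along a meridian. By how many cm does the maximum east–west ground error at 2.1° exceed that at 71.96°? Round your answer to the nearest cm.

4 cm

Rounding to 6 decimal places leaves the longitude within ±5e-07° of the true value.
At 2.1°: 5e-07° × 111699 × cos 2.1° = 5e-07 × 111699 × 0.9993 ≈ 0.055812 m.
At 71.96°: 5e-07° × 111699 × cos 71.96° = 5e-07 × 111699 × 0.3097 ≈ 0.017296 m.
So the lower-latitude error exceeds the higher by 0.055812 − 0.017296 = 0.038516 m.
That is 0.0385165 m = 3.8516 cm.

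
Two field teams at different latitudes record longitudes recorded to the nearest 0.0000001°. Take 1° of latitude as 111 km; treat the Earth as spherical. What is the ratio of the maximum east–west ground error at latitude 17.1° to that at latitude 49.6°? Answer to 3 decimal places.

Rounding to 7 decimal places leaves the longitude within ±5e-08° of the true value.
Error at 17.1° = 5e-08° × 111000 × cos 17.1° ≈ 0.00555 × 0.9558 = 0.0053047 m.
At 49.6°: 5e-08° × 111000 × cos 49.6° = 5e-08 × 111000 × 0.6481 ≈ 0.0035971 m.
Ratio: 0.0053047 / 0.0035971 = cos 17.1° / cos 49.6° ≈ 1.4747.

1.475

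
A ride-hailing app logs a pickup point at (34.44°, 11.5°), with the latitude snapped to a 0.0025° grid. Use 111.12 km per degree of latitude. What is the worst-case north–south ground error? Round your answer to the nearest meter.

139 meters

With a 0.0025° grid the true value lies within half a step, ±0.0025°/2 = ±0.00125°, of the stored one.
Along the meridian that is 0.00125° × 111120 m/° = 138.9 m.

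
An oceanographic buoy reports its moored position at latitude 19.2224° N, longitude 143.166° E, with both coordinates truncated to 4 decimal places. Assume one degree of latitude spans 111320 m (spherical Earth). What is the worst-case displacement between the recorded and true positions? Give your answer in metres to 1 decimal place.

Truncating at 4 decimal places can drop up to a full unit in the last place, so each coordinate may be off by as much as 0.0001°.
N–S: 0.0001° × 111320 m/° = 11.132 m.
E–W at 19.2224°: 0.0001° × 111320 × cos 19.2224° = 0.0001 × 111320 × 0.9442 ≈ 10.5114 m.
The two errors are perpendicular, so the maximum displacement is √(11.132² + 10.5114²) ≈ 15.3105 m.

15.3 metres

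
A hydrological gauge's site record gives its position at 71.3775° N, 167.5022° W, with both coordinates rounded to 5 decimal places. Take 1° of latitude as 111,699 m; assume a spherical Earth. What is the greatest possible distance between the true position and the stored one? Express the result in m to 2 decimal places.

0.59 m

Rounding to 5 decimal places leaves each coordinate within ±5e-06° of the true value.
N–S: 5e-06° × 111699 m/° = 0.558495 m.
Longitude error → 5e-06 × 111699 × cos 71.3775° = 5e-06 × 111699 × 0.3193 ≈ 0.178345 m.
Worst case both components are at the extreme and orthogonal: √(0.558495² + 0.178345²) ≈ 0.586279 m.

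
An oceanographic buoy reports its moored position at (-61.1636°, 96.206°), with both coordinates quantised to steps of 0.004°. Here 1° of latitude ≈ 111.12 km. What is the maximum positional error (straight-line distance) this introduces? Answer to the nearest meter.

247 meters

With a 0.004° grid the true value lies within half a step, ±0.004°/2 = ±0.002°, of the stored one.
Latitude error → 0.002 × 111120 = 222.24 m along the meridian.
Longitude error → 0.002 × 111120 × cos 61.1636° = 0.002 × 111120 × 0.4823 ≈ 107.189 m.
Worst case both components are at the extreme and orthogonal: √(222.24² + 107.189²) ≈ 246.739 m.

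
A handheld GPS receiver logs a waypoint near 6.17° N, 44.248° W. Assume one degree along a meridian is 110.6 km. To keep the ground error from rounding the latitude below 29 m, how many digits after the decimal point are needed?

One degree of latitude covers 110600 m.
With N decimal places the half-ulp bound is 0.5·10⁻ᴺ°, or 0.5·10⁻ᴺ × 110600 m on the ground.
Setting 55300 × 10⁻ᴺ ≤ 29 gives 10ᴺ ≥ 1907, i.e. N ≥ 3.28.
N = 3 would give 55.3 m (too coarse); N = 4 gives 5.53 m ≤ 29 m.

4 decimal places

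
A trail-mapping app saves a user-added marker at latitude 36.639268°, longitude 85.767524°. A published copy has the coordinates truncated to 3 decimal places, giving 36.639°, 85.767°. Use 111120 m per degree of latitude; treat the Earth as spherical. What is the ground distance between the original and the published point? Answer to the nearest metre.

The latitude changed by +0.000268° and the longitude by +0.000524°.
North–south shift: 0.000268 × 111120 = 29.7802 m.
E–W at 36.639°: 0.000524° × 111120 × cos 36.639° = 0.000524 × 111120 × 0.8024 ≈ 46.7219 m.
Distance: √(29.7802² + 46.7219²) ≈ 55.4057 m.

55 metres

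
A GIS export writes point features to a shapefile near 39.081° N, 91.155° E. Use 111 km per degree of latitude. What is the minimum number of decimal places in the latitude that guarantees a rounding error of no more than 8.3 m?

4 decimal places

One degree of latitude covers 111000 m.
Rounding to N decimal places gives at most 0.5 × 10⁻ᴺ degrees of error, i.e. 0.5 × 10⁻ᴺ × 111000 m.
Need 0.5 × 111000 × 10⁻ᴺ ≤ 8.3 → 10⁻ᴺ ≤ 1.495e-04, so N ≥ 3.83.
N = 3 would give 55.5 m (too coarse); N = 4 gives 5.55 m ≤ 8.3 m.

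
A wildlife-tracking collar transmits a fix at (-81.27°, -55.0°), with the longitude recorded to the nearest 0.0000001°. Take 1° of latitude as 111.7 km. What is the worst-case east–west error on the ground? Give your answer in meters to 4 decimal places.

0.0008 meters

Rounding to 7 decimal places leaves the longitude within ±5e-08° of the true value.
At latitude 81.27° a degree of longitude spans 111700 m × cos 81.27° = 111700 × 0.1518 ≈ 16953.6 m.
So at most 5e-08° × 16953.6 ≈ 0.000847682 m east–west.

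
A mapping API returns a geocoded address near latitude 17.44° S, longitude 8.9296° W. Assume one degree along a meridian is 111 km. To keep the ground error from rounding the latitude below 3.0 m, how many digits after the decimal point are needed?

One degree of latitude covers 111000 m.
Rounding to N decimal places gives at most 0.5 × 10⁻ᴺ degrees of error, i.e. 0.5 × 10⁻ᴺ × 111000 m.
Need 0.5 × 111000 × 10⁻ᴺ ≤ 3.0 → 10⁻ᴺ ≤ 5.405e-05, so N ≥ 4.27.
N = 4 would give 5.55 m (too coarse); N = 5 gives 0.555 m ≤ 3.0 m.

5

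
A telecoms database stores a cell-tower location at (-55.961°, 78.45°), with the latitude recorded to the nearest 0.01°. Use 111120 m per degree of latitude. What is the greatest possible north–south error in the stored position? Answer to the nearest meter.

Rounding to 2 decimal places leaves the latitude within ±0.005° of the true value.
So the N–S error is at most 0.005 × 111120 = 555.6 m.

556 meters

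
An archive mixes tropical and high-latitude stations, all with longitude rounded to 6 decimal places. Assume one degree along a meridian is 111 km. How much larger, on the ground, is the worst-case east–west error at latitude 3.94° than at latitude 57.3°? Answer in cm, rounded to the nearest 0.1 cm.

Rounding to 6 decimal places leaves the longitude within ±5e-07° of the true value.
Error at 3.94° = 5e-07° × 111000 × cos 3.94° ≈ 0.0555 × 0.9976 = 0.055369 m.
At 57.3°: 5e-07° × 111000 × cos 57.3° = 5e-07 × 111000 × 0.5402 ≈ 0.029983 m.
So the lower-latitude error exceeds the higher by 0.055369 − 0.029983 = 0.025385 m.
That is 0.0253855 m = 2.5385 cm.

2.5 cm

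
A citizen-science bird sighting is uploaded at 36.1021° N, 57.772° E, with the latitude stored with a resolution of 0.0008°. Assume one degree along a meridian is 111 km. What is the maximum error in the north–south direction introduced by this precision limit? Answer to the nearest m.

With a 0.0008° grid the true value lies within half a step, ±0.0008°/2 = ±0.0004°, of the stored one.
North–south distance: 0.0004° × 111000 m/° = 44.4 m.

44 m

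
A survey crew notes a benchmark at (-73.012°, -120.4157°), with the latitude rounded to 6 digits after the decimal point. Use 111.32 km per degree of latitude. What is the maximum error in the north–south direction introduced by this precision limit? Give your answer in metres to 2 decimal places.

Rounding to 6 decimal places leaves the latitude within ±5e-07° of the true value.
Along the meridian that is 5e-07° × 111320 m/° = 0.05566 m.

0.06 metres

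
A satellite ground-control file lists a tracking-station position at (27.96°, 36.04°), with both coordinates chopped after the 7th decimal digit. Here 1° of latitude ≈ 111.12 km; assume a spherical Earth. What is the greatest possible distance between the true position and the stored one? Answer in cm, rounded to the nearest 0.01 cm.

1.48 cm

Truncating at 7 decimal places can drop up to a full unit in the last place, so each coordinate may be off by as much as 1e-07°.
North–south component: 1e-07° × 111120 = 0.011112 m.
East–west component at 27.96°: 1e-07° × 111120 × cos 27.96° ≈ 1e-07 × 98149.5 ≈ 0.00981495 m.
Worst case both components are at the extreme and orthogonal: √(0.011112² + 0.00981495²) ≈ 0.014826 m.
That is 0.014826 m = 1.4826 cm.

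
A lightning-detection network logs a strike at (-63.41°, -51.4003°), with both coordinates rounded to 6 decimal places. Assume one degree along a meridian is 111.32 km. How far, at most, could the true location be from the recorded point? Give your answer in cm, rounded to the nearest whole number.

6 cm

Rounding to 6 decimal places leaves each coordinate within ±5e-07° of the true value.
Latitude error → 5e-07 × 111320 = 0.05566 m along the meridian.
E–W at 63.41°: 5e-07° × 111320 × cos 63.41° = 5e-07 × 111320 × 0.4476 ≈ 0.0249136 m.
Combining orthogonally: (0.05566² + 0.0249136²)^½ ≈ 0.0609813 m.
That is 0.0609813 m = 6.0981 cm.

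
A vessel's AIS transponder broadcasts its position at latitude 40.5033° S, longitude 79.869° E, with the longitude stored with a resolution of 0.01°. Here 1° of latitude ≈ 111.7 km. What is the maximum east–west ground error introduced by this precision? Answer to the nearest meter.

With a 0.01° grid the true value lies within half a step, ±0.01°/2 = ±0.005°, of the stored one.
Parallels shrink by cos φ, so at 40.5033° a degree of longitude is 111700 × 0.7604 ≈ 84933.2 m.
So at most 0.005° × 84933.2 ≈ 424.666 m east–west.

425 meters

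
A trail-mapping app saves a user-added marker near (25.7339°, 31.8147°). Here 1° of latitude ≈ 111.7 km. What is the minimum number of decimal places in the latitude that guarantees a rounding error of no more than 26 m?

One degree of latitude covers 111700 m.
With N decimal places the half-ulp bound is 0.5·10⁻ᴺ°, or 0.5·10⁻ᴺ × 111700 m on the ground.
Need 0.5 × 111700 × 10⁻ᴺ ≤ 26 → 10⁻ᴺ ≤ 4.655e-04, so N ≥ 3.33.
So 4 decimal places suffice (5.58 m); 3 would allow up to 55.9 m.

4 decimal places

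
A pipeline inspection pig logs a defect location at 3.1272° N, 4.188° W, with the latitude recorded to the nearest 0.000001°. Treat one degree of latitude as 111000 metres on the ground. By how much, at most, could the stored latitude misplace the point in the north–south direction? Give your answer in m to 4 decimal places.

Rounding to 6 decimal places leaves the latitude within ±5e-07° of the true value.
So the N–S error is at most 5e-07 × 111000 = 0.0555 m.

0.0555 m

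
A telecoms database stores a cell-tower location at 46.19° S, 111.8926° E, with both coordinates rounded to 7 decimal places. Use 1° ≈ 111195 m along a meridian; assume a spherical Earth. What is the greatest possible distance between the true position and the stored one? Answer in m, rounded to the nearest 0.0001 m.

Rounding to 7 decimal places leaves each coordinate within ±5e-08° of the true value.
Latitude error → 5e-08 × 111195 = 0.00555975 m along the meridian.
Longitude error → 5e-08 × 111195 × cos 46.19° = 5e-08 × 111195 × 0.6923 ≈ 0.00384884 m.
Combining orthogonally: (0.00555975² + 0.00384884²)^½ ≈ 0.00676198 m.

0.0068 m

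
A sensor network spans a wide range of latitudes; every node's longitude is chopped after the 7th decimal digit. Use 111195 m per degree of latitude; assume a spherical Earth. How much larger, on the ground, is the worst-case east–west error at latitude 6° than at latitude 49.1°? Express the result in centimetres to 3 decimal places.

0.378 centimetres

Truncating at 7 decimal places can drop up to a full unit in the last place, so the longitude may be off by as much as 1e-07°.
At 6°: 1e-07° × 111195 × cos 6° = 1e-07 × 111195 × 0.9945 ≈ 0.011059 m.
At 49.1°: 1e-07° × 111195 × cos 49.1° = 1e-07 × 111195 × 0.6547 ≈ 0.0072804 m.
So the lower-latitude error exceeds the higher by 0.011059 − 0.0072804 = 0.0037782 m.
That is 0.0037782 m = 0.37782 cm.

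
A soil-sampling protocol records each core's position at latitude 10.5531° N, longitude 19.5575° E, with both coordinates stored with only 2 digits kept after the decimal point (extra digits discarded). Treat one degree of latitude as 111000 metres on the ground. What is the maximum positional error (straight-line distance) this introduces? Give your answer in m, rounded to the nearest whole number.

Truncating at 2 decimal places can drop up to a full unit in the last place, so each coordinate may be off by as much as 0.01°.
N–S: 0.01° × 111000 m/° = 1110 m.
East–west component at 10.5531°: 0.01° × 111000 × cos 10.5531° ≈ 0.01 × 109123 ≈ 1091.23 m.
Worst case both components are at the extreme and orthogonal: √(1110² + 1091.23²) ≈ 1556.56 m.

1557 m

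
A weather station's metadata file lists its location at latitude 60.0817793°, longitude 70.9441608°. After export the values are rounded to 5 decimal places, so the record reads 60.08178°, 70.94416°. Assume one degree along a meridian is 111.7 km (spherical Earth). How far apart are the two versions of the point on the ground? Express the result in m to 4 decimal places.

0.0900 m

The latitude changed by -0.0000007° and the longitude by +0.0000008°.
North–south shift: -0.0000007 × 111700 = -0.07819 m.
E–W at 60.0818°: 0.0000008° × 111700 × cos 60.0818° = 0.0000008 × 111700 × 0.4988 ≈ 0.0445695 m.
Hypotenuse of the two orthogonal shifts: √(0.07819² + 0.0445695²) = 0.0900006 m.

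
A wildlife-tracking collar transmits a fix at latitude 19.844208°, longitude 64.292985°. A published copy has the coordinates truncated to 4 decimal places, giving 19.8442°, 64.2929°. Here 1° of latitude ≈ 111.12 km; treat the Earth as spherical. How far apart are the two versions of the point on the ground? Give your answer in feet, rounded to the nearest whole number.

29 feet

Δlat = 19.844208 − 19.8442 = +0.000008°; Δlon = 64.292985 − 64.2929 = +0.000085°.
N–S: 0.000008° × 111120 m/° = 0.88896 m.
East–west at this latitude: 0.000085° × 111120 × cos 19.8442° ≈ 0.000085 × 104522 = 8.88434 m.
Combined displacement = (0.88896² + 8.88434²)^½ ≈ 8.9287 m.
Converting: 8.9287 m × 3.2808 ft/m ≈ 29.294 ft.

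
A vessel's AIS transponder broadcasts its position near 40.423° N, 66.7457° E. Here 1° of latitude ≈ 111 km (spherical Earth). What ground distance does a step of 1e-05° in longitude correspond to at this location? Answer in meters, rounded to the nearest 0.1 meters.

0.8 meters

One degree of longitude here spans 111000 × cos 40.423° = 111000 × 0.7613 ≈ 84501.9 m; 1e-05° of that is 0.845019 m.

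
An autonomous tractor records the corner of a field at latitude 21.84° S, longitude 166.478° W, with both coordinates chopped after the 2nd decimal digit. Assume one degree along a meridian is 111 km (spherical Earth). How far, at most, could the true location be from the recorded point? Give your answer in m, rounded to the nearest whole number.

1514 m

Truncating at 2 decimal places can drop up to a full unit in the last place, so each coordinate may be off by as much as 0.01°.
N–S: 0.01° × 111000 m/° = 1110 m.
Longitude error → 0.01 × 111000 × cos 21.84° = 0.01 × 111000 × 0.9282 ≈ 1030.33 m.
Worst case both components are at the extreme and orthogonal: √(1110² + 1030.33²) ≈ 1514.49 m.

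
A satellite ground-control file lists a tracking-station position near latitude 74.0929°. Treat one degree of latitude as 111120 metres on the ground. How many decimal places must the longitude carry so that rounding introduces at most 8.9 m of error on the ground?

At 74.0929° one degree of longitude covers 111120 × cos 74.0929° ≈ 111120 × 0.2741 ≈ 30455.6 m.
With N decimal places the half-ulp bound is 0.5·10⁻ᴺ°, or 0.5·10⁻ᴺ × 30455.6 m on the ground.
Need 0.5 × 30455.6 × 10⁻ᴺ ≤ 8.9 → 10⁻ᴺ ≤ 5.845e-04, so N ≥ 3.23.
N = 3 would give 15.2 m (too coarse); N = 4 gives 1.52 m ≤ 8.9 m.

4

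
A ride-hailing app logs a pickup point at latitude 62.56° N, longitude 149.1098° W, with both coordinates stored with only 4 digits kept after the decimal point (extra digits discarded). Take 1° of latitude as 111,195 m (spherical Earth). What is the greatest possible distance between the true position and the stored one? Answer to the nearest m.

12 m

Truncating at 4 decimal places can drop up to a full unit in the last place, so each coordinate may be off by as much as 0.0001°.
Latitude error → 0.0001 × 111195 = 11.1195 m along the meridian.
Longitude error → 0.0001 × 111195 × cos 62.56° = 0.0001 × 111195 × 0.4608 ≈ 5.12408 m.
The two errors are perpendicular, so the maximum displacement is √(11.1195² + 5.12408²) ≈ 12.2433 m.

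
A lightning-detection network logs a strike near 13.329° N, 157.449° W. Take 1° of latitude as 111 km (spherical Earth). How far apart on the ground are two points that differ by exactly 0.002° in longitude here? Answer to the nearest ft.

At 13.329° a degree of longitude is 111000 × cos 13.329° ≈ 108010 m, so 0.002° corresponds to 216.02 m.
In feet: 216.02 m ÷ 0.3048 ≈ 708.73 ft.

709 ft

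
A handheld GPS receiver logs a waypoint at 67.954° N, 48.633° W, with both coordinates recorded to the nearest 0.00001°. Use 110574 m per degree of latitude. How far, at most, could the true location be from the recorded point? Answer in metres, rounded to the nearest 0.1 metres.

0.6 metres

Rounding to 5 decimal places leaves each coordinate within ±5e-06° of the true value.
Latitude error → 5e-06 × 110574 = 0.55287 m along the meridian.
East–west component at 67.954°: 5e-06° × 110574 × cos 67.954° ≈ 5e-06 × 41504 ≈ 0.20752 m.
Worst case both components are at the extreme and orthogonal: √(0.55287² + 0.20752²) ≈ 0.590534 m.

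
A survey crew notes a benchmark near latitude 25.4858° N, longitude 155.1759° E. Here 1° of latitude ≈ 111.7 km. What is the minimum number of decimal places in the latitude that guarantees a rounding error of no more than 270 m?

One degree of latitude covers 111700 m.
Rounding to N decimal places gives at most 0.5 × 10⁻ᴺ degrees of error, i.e. 0.5 × 10⁻ᴺ × 111700 m.
Setting 55850 × 10⁻ᴺ ≤ 270 gives 10ᴺ ≥ 206.9, i.e. N ≥ 2.32.
At 2 places the error can reach 558 m, but 3 places keeps it to 55.9 m.

3 decimal places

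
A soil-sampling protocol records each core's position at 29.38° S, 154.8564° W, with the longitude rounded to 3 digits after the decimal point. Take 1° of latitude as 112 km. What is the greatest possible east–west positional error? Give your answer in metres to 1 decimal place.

48.8 metres

Rounding to 3 decimal places leaves the longitude within ±0.0005° of the true value.
Parallels shrink by cos φ, so at 29.38° a degree of longitude is 112000 × 0.8714 ≈ 97595.1 m.
East–west error: 0.0005° × 97595.1 m/° ≈ 48.7976 m.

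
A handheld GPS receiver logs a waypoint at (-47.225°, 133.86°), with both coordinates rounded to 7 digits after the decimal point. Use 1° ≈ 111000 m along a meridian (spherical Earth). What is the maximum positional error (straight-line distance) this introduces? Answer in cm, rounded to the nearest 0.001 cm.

Rounding to 7 decimal places leaves each coordinate within ±5e-08° of the true value.
Latitude error → 5e-08 × 111000 = 0.00555 m along the meridian.
E–W at 47.225°: 5e-08° × 111000 × cos 47.225° = 5e-08 × 111000 × 0.6791 ≈ 0.00376912 m.
Worst case both components are at the extreme and orthogonal: √(0.00555² + 0.00376912²) ≈ 0.00670886 m.
That is 0.00670886 m = 0.67089 cm.

0.671 cm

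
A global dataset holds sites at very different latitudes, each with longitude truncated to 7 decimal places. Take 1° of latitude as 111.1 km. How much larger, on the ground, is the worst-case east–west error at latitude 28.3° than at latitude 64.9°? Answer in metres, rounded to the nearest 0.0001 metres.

0.0051 metres

Truncating at 7 decimal places can drop up to a full unit in the last place, so the longitude may be off by as much as 1e-07°.
At 28.3°: 1e-07° × 111100 × cos 28.3° = 1e-07 × 111100 × 0.8805 ≈ 0.0097821 m.
At 64.9°: 1e-07° × 111100 × cos 64.9° = 1e-07 × 111100 × 0.4242 ≈ 0.0047129 m.
Difference: 0.0097821 − 0.0047129 = 0.0050692 m.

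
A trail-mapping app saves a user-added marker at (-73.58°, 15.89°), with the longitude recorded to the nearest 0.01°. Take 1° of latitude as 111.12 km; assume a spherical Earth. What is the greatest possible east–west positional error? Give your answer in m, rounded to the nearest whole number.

Rounding to 2 decimal places leaves the longitude within ±0.005° of the true value.
One degree of longitude at 73.58° is 111120 × cos 73.58° ≈ 111120 × 0.2827 = 31411 m.
So at most 0.005° × 31411 ≈ 157.055 m east–west.

157 m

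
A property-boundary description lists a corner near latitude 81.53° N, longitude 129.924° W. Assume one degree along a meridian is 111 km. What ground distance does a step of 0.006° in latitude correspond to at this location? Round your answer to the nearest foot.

Along a meridian 0.006° is 0.006 × 111000 = 666 m.
In feet: 666 m ÷ 0.3048 ≈ 2185 ft.

2185 feet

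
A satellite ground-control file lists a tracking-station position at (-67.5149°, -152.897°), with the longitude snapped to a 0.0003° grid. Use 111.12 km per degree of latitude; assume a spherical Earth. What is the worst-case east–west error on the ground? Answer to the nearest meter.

With a 0.0003° grid the true value lies within half a step, ±0.0003°/2 = ±0.00015°, of the stored one.
One degree of longitude at 67.5149° is 111120 × cos 67.5149° ≈ 111120 × 0.3824 = 42497.1 m.
Maximum E–W displacement: 0.00015 × 42497.1 = 6.37456 m.

6 meters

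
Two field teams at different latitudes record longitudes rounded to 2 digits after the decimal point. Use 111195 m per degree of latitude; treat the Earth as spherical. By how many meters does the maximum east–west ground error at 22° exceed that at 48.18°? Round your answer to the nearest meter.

145 meters

Rounding to 2 decimal places leaves the longitude within ±0.005° of the true value.
At 22°: 0.005° × 111195 × cos 22° = 0.005 × 111195 × 0.9272 ≈ 515.49 m.
At 48.18°: 0.005° × 111195 × cos 48.18° = 0.005 × 111195 × 0.6668 ≈ 370.72 m.
So the lower-latitude error exceeds the higher by 515.49 − 370.72 = 144.77 m.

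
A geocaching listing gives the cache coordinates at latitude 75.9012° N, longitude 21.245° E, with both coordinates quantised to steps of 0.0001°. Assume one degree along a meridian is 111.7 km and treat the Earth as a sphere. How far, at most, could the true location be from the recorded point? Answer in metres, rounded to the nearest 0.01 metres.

With a 0.0001° grid the true value lies within half a step, ±0.0001°/2 = ±5e-05°, of the stored one.
N–S: 5e-05° × 111700 m/° = 5.585 m.
East–west component at 75.9012°: 5e-05° × 111700 × cos 75.9012° ≈ 5e-05 × 27209.5 ≈ 1.36048 m.
The two errors are perpendicular, so the maximum displacement is √(5.585² + 1.36048²) ≈ 5.74831 m.

5.75 metres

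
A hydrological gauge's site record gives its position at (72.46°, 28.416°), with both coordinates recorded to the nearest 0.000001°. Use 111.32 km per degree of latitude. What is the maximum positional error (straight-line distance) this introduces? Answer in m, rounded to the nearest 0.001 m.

Rounding to 6 decimal places leaves each coordinate within ±5e-07° of the true value.
North–south component: 5e-07° × 111320 = 0.05566 m.
Longitude error → 5e-07 × 111320 × cos 72.46° = 5e-07 × 111320 × 0.3014 ≈ 0.0167743 m.
The two errors are perpendicular, so the maximum displacement is √(0.05566² + 0.0167743²) ≈ 0.0581327 m.

0.058 m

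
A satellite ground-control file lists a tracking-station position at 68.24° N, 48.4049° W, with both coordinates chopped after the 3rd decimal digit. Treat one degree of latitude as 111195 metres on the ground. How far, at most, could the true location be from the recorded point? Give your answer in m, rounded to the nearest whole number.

119 m

Truncating at 3 decimal places can drop up to a full unit in the last place, so each coordinate may be off by as much as 0.001°.
North–south component: 0.001° × 111195 = 111.195 m.
East–west component at 68.24°: 0.001° × 111195 × cos 68.24° ≈ 0.001 × 41222.2 ≈ 41.2222 m.
The two errors are perpendicular, so the maximum displacement is √(111.195² + 41.2222²) ≈ 118.59 m.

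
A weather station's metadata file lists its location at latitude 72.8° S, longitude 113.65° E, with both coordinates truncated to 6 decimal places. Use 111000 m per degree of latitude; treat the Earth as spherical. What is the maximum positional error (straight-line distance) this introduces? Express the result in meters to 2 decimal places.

0.12 meters

Truncating at 6 decimal places can drop up to a full unit in the last place, so each coordinate may be off by as much as 1e-06°.
Latitude error → 1e-06 × 111000 = 0.111 m along the meridian.
Longitude error → 1e-06 × 111000 × cos 72.8° = 1e-06 × 111000 × 0.2957 ≈ 0.0328236 m.
The two errors are perpendicular, so the maximum displacement is √(0.111² + 0.0328236²) ≈ 0.115751 m.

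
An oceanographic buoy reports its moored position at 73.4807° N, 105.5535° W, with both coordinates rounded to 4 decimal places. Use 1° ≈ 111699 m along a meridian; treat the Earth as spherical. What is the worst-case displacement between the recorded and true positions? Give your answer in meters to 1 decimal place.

5.8 meters

Rounding to 4 decimal places leaves each coordinate within ±5e-05° of the true value.
North–south component: 5e-05° × 111699 = 5.58495 m.
E–W at 73.4807°: 5e-05° × 111699 × cos 73.4807° = 5e-05 × 111699 × 0.2843 ≈ 1.58802 m.
The two errors are perpendicular, so the maximum displacement is √(5.58495² + 1.58802²) ≈ 5.80633 m.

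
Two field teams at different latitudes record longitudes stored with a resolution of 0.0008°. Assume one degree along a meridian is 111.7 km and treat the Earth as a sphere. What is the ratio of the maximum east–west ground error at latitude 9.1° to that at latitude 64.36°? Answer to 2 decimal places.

2.28

With a 0.0008° grid the true value lies within half a step, ±0.0008°/2 = ±0.0004°, of the stored one.
At 9.1°: 0.0004° × 111700 × cos 9.1° = 0.0004 × 111700 × 0.9874 ≈ 44.118 m.
Error at 64.36° = 0.0004° × 111700 × cos 64.36° ≈ 44.68 × 0.4327 = 19.334 m.
The ratio reduces to cos 9.1° / cos 64.36° = 0.9874/0.4327 ≈ 2.2819.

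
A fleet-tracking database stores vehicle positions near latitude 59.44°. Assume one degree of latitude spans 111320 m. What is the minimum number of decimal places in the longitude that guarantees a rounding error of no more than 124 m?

At 59.44° one degree of longitude covers 111320 × cos 59.44° ≈ 111320 × 0.5084 ≈ 56599.6 m.
With N decimal places the half-ulp bound is 0.5·10⁻ᴺ°, or 0.5·10⁻ᴺ × 56599.6 m on the ground.
Setting 28299.8 × 10⁻ᴺ ≤ 124 gives 10ᴺ ≥ 228.2, i.e. N ≥ 2.36.
So 3 decimal places suffice (28.3 m); 2 would allow up to 283 m.

3 decimal places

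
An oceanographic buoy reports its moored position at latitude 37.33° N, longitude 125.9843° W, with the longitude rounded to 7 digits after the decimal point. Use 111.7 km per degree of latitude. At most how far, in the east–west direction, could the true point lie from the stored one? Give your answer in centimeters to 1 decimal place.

Rounding to 7 decimal places leaves the longitude within ±5e-08° of the true value.
At latitude 37.33° a degree of longitude spans 111700 m × cos 37.33° = 111700 × 0.7952 ≈ 88818.9 m.
So at most 5e-08° × 88818.9 ≈ 0.00444095 m east–west.
That is 0.00444095 m = 0.44409 cm.

0.4 centimeters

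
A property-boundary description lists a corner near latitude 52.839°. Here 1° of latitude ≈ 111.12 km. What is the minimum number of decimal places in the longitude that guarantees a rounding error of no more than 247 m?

3 decimal places

At 52.839° one degree of longitude covers 111120 × cos 52.839° ≈ 111120 × 0.6041 ≈ 67122.8 m.
Rounding to N decimal places gives at most 0.5 × 10⁻ᴺ degrees of error, i.e. 0.5 × 10⁻ᴺ × 67122.8 m.
Setting 33561.4 × 10⁻ᴺ ≤ 247 gives 10ᴺ ≥ 135.9, i.e. N ≥ 2.13.
So 3 decimal places suffice (33.6 m); 2 would allow up to 336 m.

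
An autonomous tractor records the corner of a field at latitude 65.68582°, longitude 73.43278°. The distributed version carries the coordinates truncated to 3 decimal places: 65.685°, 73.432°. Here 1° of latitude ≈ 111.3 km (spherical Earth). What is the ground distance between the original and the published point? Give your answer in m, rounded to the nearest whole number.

Δlat = 65.68582 − 65.685 = +0.00082°; Δlon = 73.43278 − 73.432 = +0.00078°.
North–south shift: 0.00082 × 111300 = 91.266 m.
East–west at this latitude: 0.00078° × 111300 × cos 65.685° ≈ 0.00078 × 45828.1 = 35.7459 m.
Combined displacement = (91.266² + 35.7459²)^½ ≈ 98.0166 m.

98 m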